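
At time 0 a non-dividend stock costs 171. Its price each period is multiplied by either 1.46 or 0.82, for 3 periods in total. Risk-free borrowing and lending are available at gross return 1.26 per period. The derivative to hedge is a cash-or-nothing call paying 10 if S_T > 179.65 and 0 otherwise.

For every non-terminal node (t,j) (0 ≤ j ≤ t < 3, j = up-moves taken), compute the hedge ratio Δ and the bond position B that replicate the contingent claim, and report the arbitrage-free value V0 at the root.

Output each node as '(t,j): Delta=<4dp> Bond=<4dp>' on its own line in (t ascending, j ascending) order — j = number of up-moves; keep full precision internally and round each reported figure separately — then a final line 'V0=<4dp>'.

(0,0): Delta=0.0247 Bond=-0.3893
(1,0): Delta=0.0608 Bond=-5.5484
(1,1): Delta=0.0155 Bond=1.8084
(2,0): Delta=0.0000 Bond=0.0000
(2,1): Delta=0.0763 Bond=-10.1687
(2,2): Delta=0.0000 Bond=7.9365
V0=3.8396

Under the risk-neutral measure, an up-move has probability p* = (R−d)/(u−d) = 0.6875 and values discount at R = 1.26.
Terminal values V(3,·): V(3,0)=0.0000, V(3,1)=0.0000, V(3,2)=10.0000, V(3,3)=10.0000
Node (2,0) S=114.9804: V=(p*·0.0000+(1−p*)·0.0000)/1.26=0.0000; Δ=(0.0000−0.0000)/(167.8714−94.2839)=0.0000; B=V−Δ·S=0.0000
Node (2,1) S=204.7212: V=(p*·10.0000+(1−p*)·0.0000)/1.26=5.4563; Δ=(10.0000−0.0000)/(298.8930−167.8714)=0.0763; B=V−Δ·S=-10.1687
Node (2,2) S=364.5036: V=(p*·10.0000+(1−p*)·10.0000)/1.26=7.9365; Δ=(10.0000−10.0000)/(532.1753−298.8930)=0.0000; B=V−Δ·S=7.9365
Node (1,0) S=140.2200: V=(p*·5.4563+(1−p*)·0.0000)/1.26=2.9772; Δ=(5.4563−0.0000)/(204.7212−114.9804)=0.0608; B=V−Δ·S=-5.5484
Node (1,1) S=249.6600: V=(p*·7.9365+(1−p*)·5.4563)/1.26=5.6837; Δ=(7.9365−5.4563)/(364.5036−204.7212)=0.0155; B=V−Δ·S=1.8084
Node (0,0) S=171.0000: V=(p*·5.6837+(1−p*)·2.9772)/1.26=3.8396; Δ=(5.6837−2.9772)/(249.6600−140.2200)=0.0247; B=V−Δ·S=-0.3893
Self-financing check: at every node Δ·S+B equals the discounted successor values.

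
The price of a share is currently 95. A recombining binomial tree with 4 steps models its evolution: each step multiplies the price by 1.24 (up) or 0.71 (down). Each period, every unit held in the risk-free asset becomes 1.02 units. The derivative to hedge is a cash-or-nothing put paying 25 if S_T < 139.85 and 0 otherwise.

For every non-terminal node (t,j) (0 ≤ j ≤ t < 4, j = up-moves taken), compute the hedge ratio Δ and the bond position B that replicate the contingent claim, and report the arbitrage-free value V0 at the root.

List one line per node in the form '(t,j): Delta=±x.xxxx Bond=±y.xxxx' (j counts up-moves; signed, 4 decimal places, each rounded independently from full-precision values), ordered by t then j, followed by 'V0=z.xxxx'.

(0,0): Delta=-0.0936 Bond=29.2874
(1,0): Delta=0.0000 Bond=23.5581
(1,1): Delta=-0.1317 Bond=34.3548
(2,0): Delta=0.0000 Bond=24.0292
(2,1): Delta=0.0000 Bond=24.0292
(2,2): Delta=-0.1852 Bond=42.8574
(3,0): Delta=0.0000 Bond=24.5098
(3,1): Delta=0.0000 Bond=24.5098
(3,2): Delta=0.0000 Bond=24.5098
(3,3): Delta=-0.2604 Bond=57.3437
V0=20.3929

The replicating-portfolio and risk-neutral prices coincide; use p* = (1.02−0.71)/(1.24−0.71) = 0.5849 for the latter.
Terminal payoffs: V(4,0)=25.0000, V(4,1)=25.0000, V(4,2)=25.0000, V(4,3)=25.0000, V(4,4)=0.0000
(3,0): S=34.0015. Δ = (V_up−V_dn)/(S_up−S_dn) = (25.0000−25.0000)/(42.1619−24.1411) = 0.0000. V = [p*·25.0000 + (1−p*)·25.0000]/1.02 = 24.5098. B = V − Δ·S = 24.5098.
(3,1): S=59.3830. Δ = (V_up−V_dn)/(S_up−S_dn) = (25.0000−25.0000)/(73.6349−42.1619) = 0.0000. V = [p*·25.0000 + (1−p*)·25.0000]/1.02 = 24.5098. B = V − Δ·S = 24.5098.
(3,2): S=103.7111. Δ = (V_up−V_dn)/(S_up−S_dn) = (25.0000−25.0000)/(128.6018−73.6349) = 0.0000. V = [p*·25.0000 + (1−p*)·25.0000]/1.02 = 24.5098. B = V − Δ·S = 24.5098.
(3,3): S=181.1293. Δ = (V_up−V_dn)/(S_up−S_dn) = (0.0000−25.0000)/(224.6003−128.6018) = -0.2604. V = [p*·0.0000 + (1−p*)·25.0000]/1.02 = 10.1739. B = V − Δ·S = 57.3437.
(2,0): S=47.8895. Δ = (V_up−V_dn)/(S_up−S_dn) = (24.5098−24.5098)/(59.3830−34.0015) = 0.0000. V = [p*·24.5098 + (1−p*)·24.5098]/1.02 = 24.0292. B = V − Δ·S = 24.0292.
(2,1): S=83.6380. Δ = (V_up−V_dn)/(S_up−S_dn) = (24.5098−24.5098)/(103.7111−59.3830) = 0.0000. V = [p*·24.5098 + (1−p*)·24.5098]/1.02 = 24.0292. B = V − Δ·S = 24.0292.
(2,2): S=146.0720. Δ = (V_up−V_dn)/(S_up−S_dn) = (10.1739−24.5098)/(181.1293−103.7111) = -0.1852. V = [p*·10.1739 + (1−p*)·24.5098]/1.02 = 15.8085. B = V − Δ·S = 42.8574.
(1,0): S=67.4500. Δ = (V_up−V_dn)/(S_up−S_dn) = (24.0292−24.0292)/(83.6380−47.8895) = 0.0000. V = [p*·24.0292 + (1−p*)·24.0292]/1.02 = 23.5581. B = V − Δ·S = 23.5581.
(1,1): S=117.8000. Δ = (V_up−V_dn)/(S_up−S_dn) = (15.8085−24.0292)/(146.0720−83.6380) = -0.1317. V = [p*·15.8085 + (1−p*)·24.0292]/1.02 = 18.8440. B = V − Δ·S = 34.3548.
(0,0): S=95.0000. Δ = (V_up−V_dn)/(S_up−S_dn) = (18.8440−23.5581)/(117.8000−67.4500) = -0.0936. V = [p*·18.8440 + (1−p*)·23.5581]/1.02 = 20.3929. B = V − Δ·S = 29.2874.
Self-financing check: at every node Δ·S+B equals the discounted successor values.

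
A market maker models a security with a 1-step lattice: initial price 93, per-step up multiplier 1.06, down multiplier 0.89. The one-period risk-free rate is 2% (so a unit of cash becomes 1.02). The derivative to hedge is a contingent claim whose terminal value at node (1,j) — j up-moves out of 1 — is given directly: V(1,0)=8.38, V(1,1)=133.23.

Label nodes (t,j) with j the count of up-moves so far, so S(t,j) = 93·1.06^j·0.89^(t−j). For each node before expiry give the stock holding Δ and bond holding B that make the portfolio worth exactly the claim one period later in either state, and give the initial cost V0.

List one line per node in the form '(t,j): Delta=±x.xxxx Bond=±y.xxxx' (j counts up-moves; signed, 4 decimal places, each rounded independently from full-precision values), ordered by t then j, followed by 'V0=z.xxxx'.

Risk-neutral probability p* = (R−d)/(u−d) = (1.02−0.89)/(1.06−0.89) = 0.7647.
Terminal values V(1,·): V(1,0)=8.3800, V(1,1)=133.2300
(0,0): S=93.0000. Δ = (V_up−V_dn)/(S_up−S_dn) = (133.2300−8.3800)/(98.5800−82.7700) = 7.8969. V = [p*·133.2300 + (1−p*)·8.3800]/1.02 = 101.8172. B = V − Δ·S = -632.5946.
Each (Δ,B) replicates both successor values, so the strategy is self-financing and V0 is arbitrage-free.

(0,0): Delta=7.8969 Bond=-632.5946
V0=101.8172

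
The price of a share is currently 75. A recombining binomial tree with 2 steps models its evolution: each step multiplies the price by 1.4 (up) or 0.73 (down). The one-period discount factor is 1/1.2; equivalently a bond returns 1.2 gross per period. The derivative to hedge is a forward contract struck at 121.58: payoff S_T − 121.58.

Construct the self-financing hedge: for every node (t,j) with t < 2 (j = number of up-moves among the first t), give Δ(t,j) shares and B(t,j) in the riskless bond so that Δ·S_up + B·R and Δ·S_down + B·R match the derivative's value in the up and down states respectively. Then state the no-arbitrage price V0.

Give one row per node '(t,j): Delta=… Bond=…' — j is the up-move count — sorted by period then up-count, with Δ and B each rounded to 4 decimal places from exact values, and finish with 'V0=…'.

Since d<R<u, set p* = (R−d)/(u−d) = 0.7015; price each node as the discounted p*-expectation of its children.
Terminal values V(2,·): V(2,0)=-81.6125, V(2,1)=-44.9300, V(2,2)=25.4200
  t=1,j=0: stock 54.7500 → up 76.6500 (V=-44.9300), down 39.9675 (V=-81.6125). Price -46.5667; hedge Δ=1.0000, bond B=-101.3167.
  t=1,j=1: stock 105.0000 → up 147.0000 (V=25.4200), down 76.6500 (V=-44.9300). Price 3.6833; hedge Δ=1.0000, bond B=-101.3167.
  t=0,j=0: stock 75.0000 → up 105.0000 (V=3.6833), down 54.7500 (V=-46.5667). Price -9.4306; hedge Δ=1.0000, bond B=-84.4306.
Root portfolio cost Δ·75+B reproduces V0=-9.4306.

(0,0): Delta=1.0000 Bond=-84.4306
(1,0): Delta=1.0000 Bond=-101.3167
(1,1): Delta=1.0000 Bond=-101.3167
V0=-9.4306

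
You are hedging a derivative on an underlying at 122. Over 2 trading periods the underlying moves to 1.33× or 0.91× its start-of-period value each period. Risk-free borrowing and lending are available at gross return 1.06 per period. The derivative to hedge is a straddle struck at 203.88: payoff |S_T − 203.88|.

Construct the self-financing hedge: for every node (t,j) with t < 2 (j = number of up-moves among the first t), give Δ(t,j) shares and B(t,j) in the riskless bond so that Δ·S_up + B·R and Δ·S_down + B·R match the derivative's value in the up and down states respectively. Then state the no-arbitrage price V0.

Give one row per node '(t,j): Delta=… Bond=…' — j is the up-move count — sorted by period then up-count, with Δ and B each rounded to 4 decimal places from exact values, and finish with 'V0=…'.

(0,0): Delta=-0.8432 Bond=165.0262
(1,0): Delta=-1.0000 Bond=192.3396
(1,1): Delta=-0.6500 Bond=143.5864
V0=62.1601

Risk-neutral probability p* = (R−d)/(u−d) = (1.06−0.91)/(1.33−0.91) = 0.3571.
At expiry t=2: V(2,0)=102.8518, V(2,1)=56.2234, V(2,2)=11.9258
Node (1,0) S=111.0200: V=(p*·56.2234+(1−p*)·102.8518)/1.06=81.3196; Δ=(56.2234−102.8518)/(147.6566−101.0282)=-1.0000; B=V−Δ·S=192.3396
Node (1,1) S=162.2600: V=(p*·11.9258+(1−p*)·56.2234)/1.06=38.1159; Δ=(11.9258−56.2234)/(215.8058−147.6566)=-0.6500; B=V−Δ·S=143.5864
Node (0,0) S=122.0000: V=(p*·38.1159+(1−p*)·81.3196)/1.06=62.1601; Δ=(38.1159−81.3196)/(162.2600−111.0200)=-0.8432; B=V−Δ·S=165.0262
Root portfolio cost Δ·122+B reproduces V0=62.1601.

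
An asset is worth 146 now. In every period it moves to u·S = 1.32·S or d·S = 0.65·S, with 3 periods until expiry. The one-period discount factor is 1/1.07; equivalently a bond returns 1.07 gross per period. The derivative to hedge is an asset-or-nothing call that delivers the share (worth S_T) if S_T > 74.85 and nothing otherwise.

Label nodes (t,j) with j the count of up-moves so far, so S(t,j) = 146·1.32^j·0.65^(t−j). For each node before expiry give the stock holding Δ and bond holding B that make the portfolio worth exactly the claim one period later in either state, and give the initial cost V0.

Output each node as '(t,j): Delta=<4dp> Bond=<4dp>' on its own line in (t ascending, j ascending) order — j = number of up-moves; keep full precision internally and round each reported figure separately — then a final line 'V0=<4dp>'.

(0,0): Delta=1.0498 Bond=-8.9778
(1,0): Delta=1.2199 Bond=-25.7448
(1,1): Delta=1.0000 Bond=0.0000
(2,0): Delta=1.9701 Bond=-73.8258
(2,1): Delta=1.0000 Bond=0.0000
(2,2): Delta=1.0000 Bond=0.0000
V0=144.2997

No-arbitrage ⇒ martingale measure with p* = (R−d)/(u−d) = 0.6269.
Terminal payoffs: V(3,0)=0.0000, V(3,1)=81.4242, V(3,2)=165.3538, V(3,3)=335.7953
(2,0): S=61.6850. Δ = (V_up−V_dn)/(S_up−S_dn) = (81.4242−0.0000)/(81.4242−40.0953) = 1.9701. V = [p*·81.4242 + (1−p*)·0.0000]/1.07 = 47.7028. B = V − Δ·S = -73.8258.
(2,1): S=125.2680. Δ = (V_up−V_dn)/(S_up−S_dn) = (165.3538−81.4242)/(165.3538−81.4242) = 1.0000. V = [p*·165.3538 + (1−p*)·81.4242]/1.07 = 125.2680. B = V − Δ·S = 0.0000.
(2,2): S=254.3904. Δ = (V_up−V_dn)/(S_up−S_dn) = (335.7953−165.3538)/(335.7953−165.3538) = 1.0000. V = [p*·335.7953 + (1−p*)·165.3538]/1.07 = 254.3904. B = V − Δ·S = 0.0000.
(1,0): S=94.9000. Δ = (V_up−V_dn)/(S_up−S_dn) = (125.2680−47.7028)/(125.2680−61.6850) = 1.2199. V = [p*·125.2680 + (1−p*)·47.7028]/1.07 = 90.0241. B = V − Δ·S = -25.7448.
(1,1): S=192.7200. Δ = (V_up−V_dn)/(S_up−S_dn) = (254.3904−125.2680)/(254.3904−125.2680) = 1.0000. V = [p*·254.3904 + (1−p*)·125.2680]/1.07 = 192.7200. B = V − Δ·S = 0.0000.
(0,0): S=146.0000. Δ = (V_up−V_dn)/(S_up−S_dn) = (192.7200−90.0241)/(192.7200−94.9000) = 1.0498. V = [p*·192.7200 + (1−p*)·90.0241]/1.07 = 144.2997. B = V − Δ·S = -8.9778.
Check: Δ(0,0)·S0 + B(0,0) = 144.2997 = V0.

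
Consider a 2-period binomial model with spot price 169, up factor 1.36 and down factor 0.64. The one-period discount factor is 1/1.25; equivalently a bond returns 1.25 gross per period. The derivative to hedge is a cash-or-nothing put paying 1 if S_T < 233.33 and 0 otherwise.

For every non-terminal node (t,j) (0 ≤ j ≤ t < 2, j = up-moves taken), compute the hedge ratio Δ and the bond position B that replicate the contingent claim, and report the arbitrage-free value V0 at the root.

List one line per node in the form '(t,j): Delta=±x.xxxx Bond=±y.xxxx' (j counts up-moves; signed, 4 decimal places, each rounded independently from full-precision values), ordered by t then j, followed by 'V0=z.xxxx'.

Under the risk-neutral measure, an up-move has probability p* = (R−d)/(u−d) = 0.8472 and values discount at R = 1.25.
Terminal values V(2,·): V(2,0)=1.0000, V(2,1)=1.0000, V(2,2)=0.0000
(1,0): S=108.1600. Δ = (V_up−V_dn)/(S_up−S_dn) = (1.0000−1.0000)/(147.0976−69.2224) = 0.0000. V = [p*·1.0000 + (1−p*)·1.0000]/1.25 = 0.8000. B = V − Δ·S = 0.8000.
(1,1): S=229.8400. Δ = (V_up−V_dn)/(S_up−S_dn) = (0.0000−1.0000)/(312.5824−147.0976) = -0.0060. V = [p*·0.0000 + (1−p*)·1.0000]/1.25 = 0.1222. B = V − Δ·S = 1.5111.
(0,0): S=169.0000. Δ = (V_up−V_dn)/(S_up−S_dn) = (0.1222−0.8000)/(229.8400−108.1600) = -0.0056. V = [p*·0.1222 + (1−p*)·0.8000]/1.25 = 0.1806. B = V − Δ·S = 1.1220.
Check: Δ(0,0)·S0 + B(0,0) = 0.1806 = V0.

(0,0): Delta=-0.0056 Bond=1.1220
(1,0): Delta=0.0000 Bond=0.8000
(1,1): Delta=-0.0060 Bond=1.5111
V0=0.1806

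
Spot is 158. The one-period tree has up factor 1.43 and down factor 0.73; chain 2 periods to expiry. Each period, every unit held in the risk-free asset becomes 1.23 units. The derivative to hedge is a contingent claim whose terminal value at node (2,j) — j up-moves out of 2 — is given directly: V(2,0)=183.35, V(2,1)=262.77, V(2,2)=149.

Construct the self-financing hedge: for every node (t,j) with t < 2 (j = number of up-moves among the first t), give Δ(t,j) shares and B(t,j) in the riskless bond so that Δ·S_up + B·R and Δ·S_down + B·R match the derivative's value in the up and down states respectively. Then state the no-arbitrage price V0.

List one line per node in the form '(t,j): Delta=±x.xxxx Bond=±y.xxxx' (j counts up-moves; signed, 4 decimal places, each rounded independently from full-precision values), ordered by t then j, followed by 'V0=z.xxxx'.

(0,0): Delta=-0.4306 Bond=199.0625
(1,0): Delta=0.9837 Bond=81.7287
(1,1): Delta=-0.7193 Bond=310.0942
V0=131.0337

Risk-neutral probability p* = (R−d)/(u−d) = (1.23−0.73)/(1.43−0.73) = 0.7143.
Terminal values V(2,·): V(2,0)=183.3500, V(2,1)=262.7700, V(2,2)=149.0000
Node (1,0) S=115.3400: V=(p*·262.7700+(1−p*)·183.3500)/1.23=195.1858; Δ=(262.7700−183.3500)/(164.9362−84.1982)=0.9837; B=V−Δ·S=81.7287
Node (1,1) S=225.9400: V=(p*·149.0000+(1−p*)·262.7700)/1.23=147.5656; Δ=(149.0000−262.7700)/(323.0942−164.9362)=-0.7193; B=V−Δ·S=310.0942
Node (0,0) S=158.0000: V=(p*·147.5656+(1−p*)·195.1858)/1.23=131.0337; Δ=(147.5656−195.1858)/(225.9400−115.3400)=-0.4306; B=V−Δ·S=199.0625
Check: Δ(0,0)·S0 + B(0,0) = 131.0337 = V0.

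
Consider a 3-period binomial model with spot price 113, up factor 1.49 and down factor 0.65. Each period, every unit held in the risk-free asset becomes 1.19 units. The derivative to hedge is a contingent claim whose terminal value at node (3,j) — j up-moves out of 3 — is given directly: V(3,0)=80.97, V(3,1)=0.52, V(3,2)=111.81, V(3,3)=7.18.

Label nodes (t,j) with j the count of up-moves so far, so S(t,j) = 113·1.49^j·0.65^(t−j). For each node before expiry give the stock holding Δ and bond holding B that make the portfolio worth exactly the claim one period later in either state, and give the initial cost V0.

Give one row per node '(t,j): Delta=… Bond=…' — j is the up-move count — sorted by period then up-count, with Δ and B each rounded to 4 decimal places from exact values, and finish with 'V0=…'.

Since d<R<u, set p* = (R−d)/(u−d) = 0.6429; price each node as the discounted p*-expectation of its children.
Terminal values V(3,·): V(3,0)=80.9700, V(3,1)=0.5200, V(3,2)=111.8100, V(3,3)=7.1800
  t=2,j=0: stock 47.7425 → up 71.1363 (V=0.5200), down 31.0326 (V=80.9700). Price 24.5816; hedge Δ=-2.0060, bond B=120.3554.
  t=2,j=1: stock 109.4405 → up 163.0663 (V=111.8100), down 71.1363 (V=0.5200). Price 60.5576; hedge Δ=1.2106, bond B=-71.9305.
  t=2,j=2: stock 250.8713 → up 373.7982 (V=7.1800), down 163.0663 (V=111.8100). Price 37.4352; hedge Δ=-0.4965, bond B=161.9947.
  t=1,j=0: stock 73.4500 → up 109.4405 (V=60.5576), down 47.7425 (V=24.5816). Price 40.0916; hedge Δ=0.5831, bond B=-2.7369.
  t=1,j=1: stock 168.3700 → up 250.8713 (V=37.4352), down 109.4405 (V=60.5576). Price 38.3976; hedge Δ=-0.1635, bond B=65.9244.
  t=0,j=0: stock 113.0000 → up 168.3700 (V=38.3976), down 73.4500 (V=40.0916). Price 32.7753; hedge Δ=-0.0178, bond B=34.7920.
Check: Δ(0,0)·S0 + B(0,0) = 32.7753 = V0.

(0,0): Delta=-0.0178 Bond=34.7920
(1,0): Delta=0.5831 Bond=-2.7369
(1,1): Delta=-0.1635 Bond=65.9244
(2,0): Delta=-2.0060 Bond=120.3554
(2,1): Delta=1.2106 Bond=-71.9305
(2,2): Delta=-0.4965 Bond=161.9947
V0=32.7753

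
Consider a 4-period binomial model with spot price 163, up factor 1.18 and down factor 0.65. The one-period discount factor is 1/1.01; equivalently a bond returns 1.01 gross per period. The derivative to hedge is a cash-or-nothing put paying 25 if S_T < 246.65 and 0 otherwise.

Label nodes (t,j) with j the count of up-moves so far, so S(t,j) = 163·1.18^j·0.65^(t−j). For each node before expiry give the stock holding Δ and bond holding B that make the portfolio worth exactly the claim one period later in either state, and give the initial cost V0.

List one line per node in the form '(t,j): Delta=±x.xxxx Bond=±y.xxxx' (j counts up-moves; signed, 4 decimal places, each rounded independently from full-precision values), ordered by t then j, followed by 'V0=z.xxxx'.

No-arbitrage ⇒ martingale measure with p* = (R−d)/(u−d) = 0.6792.
Payoff layer (t=4): V(4,0)=25.0000, V(4,1)=25.0000, V(4,2)=25.0000, V(4,3)=25.0000, V(4,4)=0.0000
Node (3,0) S=44.7639: V=(p*·25.0000+(1−p*)·25.0000)/1.01=24.7525; Δ=(25.0000−25.0000)/(52.8214−29.0965)=0.0000; B=V−Δ·S=24.7525
Node (3,1) S=81.2637: V=(p*·25.0000+(1−p*)·25.0000)/1.01=24.7525; Δ=(25.0000−25.0000)/(95.8911−52.8214)=0.0000; B=V−Δ·S=24.7525
Node (3,2) S=147.5248: V=(p*·25.0000+(1−p*)·25.0000)/1.01=24.7525; Δ=(25.0000−25.0000)/(174.0792−95.8911)=0.0000; B=V−Δ·S=24.7525
Node (3,3) S=267.8142: V=(p*·0.0000+(1−p*)·25.0000)/1.01=7.9395; Δ=(0.0000−25.0000)/(316.0208−174.0792)=-0.1761; B=V−Δ·S=55.1093
Node (2,0) S=68.8675: V=(p*·24.7525+(1−p*)·24.7525)/1.01=24.5074; Δ=(24.7525−24.7525)/(81.2636−44.7639)=0.0000; B=V−Δ·S=24.5074
Node (2,1) S=125.0210: V=(p*·24.7525+(1−p*)·24.7525)/1.01=24.5074; Δ=(24.7525−24.7525)/(147.5248−81.2636)=0.0000; B=V−Δ·S=24.5074
Node (2,2) S=226.9612: V=(p*·7.9395+(1−p*)·24.7525)/1.01=13.2003; Δ=(7.9395−24.7525)/(267.8142−147.5248)=-0.1398; B=V−Δ·S=44.9230
Node (1,0) S=105.9500: V=(p*·24.5074+(1−p*)·24.5074)/1.01=24.2648; Δ=(24.5074−24.5074)/(125.0210−68.8675)=0.0000; B=V−Δ·S=24.2648
Node (1,1) S=192.3400: V=(p*·13.2003+(1−p*)·24.5074)/1.01=16.6605; Δ=(13.2003−24.5074)/(226.9612−125.0210)=-0.1109; B=V−Δ·S=37.9946
Node (0,0) S=163.0000: V=(p*·16.6605+(1−p*)·24.2648)/1.01=18.9105; Δ=(16.6605−24.2648)/(192.3400−105.9500)=-0.0880; B=V−Δ·S=33.2581
Each (Δ,B) replicates both successor values, so the strategy is self-financing and V0 is arbitrage-free.

(0,0): Delta=-0.0880 Bond=33.2581
(1,0): Delta=0.0000 Bond=24.2648
(1,1): Delta=-0.1109 Bond=37.9946
(2,0): Delta=0.0000 Bond=24.5074
(2,1): Delta=0.0000 Bond=24.5074
(2,2): Delta=-0.1398 Bond=44.9230
(3,0): Delta=0.0000 Bond=24.7525
(3,1): Delta=0.0000 Bond=24.7525
(3,2): Delta=0.0000 Bond=24.7525
(3,3): Delta=-0.1761 Bond=55.1093
V0=18.9105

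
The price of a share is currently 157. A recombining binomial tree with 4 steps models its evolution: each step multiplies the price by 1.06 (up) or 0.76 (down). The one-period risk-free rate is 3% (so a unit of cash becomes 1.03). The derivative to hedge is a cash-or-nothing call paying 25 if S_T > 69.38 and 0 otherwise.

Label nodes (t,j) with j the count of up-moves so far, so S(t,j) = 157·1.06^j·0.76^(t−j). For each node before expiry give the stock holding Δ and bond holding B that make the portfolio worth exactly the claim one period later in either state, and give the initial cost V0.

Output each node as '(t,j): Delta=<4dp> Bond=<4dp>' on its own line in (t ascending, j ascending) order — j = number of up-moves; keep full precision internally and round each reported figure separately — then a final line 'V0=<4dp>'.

(0,0): Delta=0.0005 Bond=22.1337
(1,0): Delta=0.0066 Bond=22.0702
(1,1): Delta=0.0000 Bond=22.8785
(2,0): Delta=0.0892 Bond=15.2386
(2,1): Delta=0.0000 Bond=23.5649
(2,2): Delta=0.0000 Bond=23.5649
(3,0): Delta=1.2091 Bond=-61.4887
(3,1): Delta=0.0000 Bond=24.2718
(3,2): Delta=0.0000 Bond=24.2718
(3,3): Delta=0.0000 Bond=24.2718
V0=22.2100

The replicating-portfolio and risk-neutral prices coincide; use p* = (1.03−0.76)/(1.06−0.76) = 0.9000 for the latter.
Payoff layer (t=4): V(4,0)=0.0000, V(4,1)=25.0000, V(4,2)=25.0000, V(4,3)=25.0000, V(4,4)=25.0000
  t=3,j=0: stock 68.9192 → up 73.0544 (V=25.0000), down 52.3786 (V=0.0000). Price 21.8447; hedge Δ=1.2091, bond B=-61.4887.
  t=3,j=1: stock 96.1242 → up 101.8916 (V=25.0000), down 73.0544 (V=25.0000). Price 24.2718; hedge Δ=0.0000, bond B=24.2718.
  t=3,j=2: stock 134.0680 → up 142.1120 (V=25.0000), down 101.8916 (V=25.0000). Price 24.2718; hedge Δ=0.0000, bond B=24.2718.
  t=3,j=3: stock 186.9895 → up 198.2089 (V=25.0000), down 142.1120 (V=25.0000). Price 24.2718; hedge Δ=0.0000, bond B=24.2718.
  t=2,j=0: stock 90.6832 → up 96.1242 (V=24.2718), down 68.9192 (V=21.8447). Price 23.3292; hedge Δ=0.0892, bond B=15.2386.
  t=2,j=1: stock 126.4792 → up 134.0680 (V=24.2718), down 96.1242 (V=24.2718). Price 23.5649; hedge Δ=0.0000, bond B=23.5649.
  t=2,j=2: stock 176.4052 → up 186.9895 (V=24.2718), down 134.0680 (V=24.2718). Price 23.5649; hedge Δ=0.0000, bond B=23.5649.
  t=1,j=0: stock 119.3200 → up 126.4792 (V=23.5649), down 90.6832 (V=23.3292). Price 22.8557; hedge Δ=0.0066, bond B=22.0702.
  t=1,j=1: stock 166.4200 → up 176.4052 (V=23.5649), down 126.4792 (V=23.5649). Price 22.8785; hedge Δ=0.0000, bond B=22.8785.
  t=0,j=0: stock 157.0000 → up 166.4200 (V=22.8785), down 119.3200 (V=22.8557). Price 22.2100; hedge Δ=0.0005, bond B=22.1337.
Self-financing check: at every node Δ·S+B equals the discounted successor values.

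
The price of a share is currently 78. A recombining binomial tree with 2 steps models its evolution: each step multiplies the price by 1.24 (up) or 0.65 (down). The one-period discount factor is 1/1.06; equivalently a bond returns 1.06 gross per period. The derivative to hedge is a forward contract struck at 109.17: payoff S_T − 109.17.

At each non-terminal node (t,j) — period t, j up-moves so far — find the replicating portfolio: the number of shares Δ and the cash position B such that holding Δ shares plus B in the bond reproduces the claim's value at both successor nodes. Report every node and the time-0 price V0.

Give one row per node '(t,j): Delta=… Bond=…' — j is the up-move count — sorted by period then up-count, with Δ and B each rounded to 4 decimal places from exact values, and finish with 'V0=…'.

Risk-neutral probability p* = (R−d)/(u−d) = (1.06−0.65)/(1.24−0.65) = 0.6949.
Payoff layer (t=2): V(2,0)=-76.2150, V(2,1)=-46.3020, V(2,2)=10.7628
(1,0): S=50.7000. Δ = (V_up−V_dn)/(S_up−S_dn) = (-46.3020−-76.2150)/(62.8680−32.9550) = 1.0000. V = [p*·-46.3020 + (1−p*)·-76.2150]/1.06 = -52.2906. B = V − Δ·S = -102.9906.
(1,1): S=96.7200. Δ = (V_up−V_dn)/(S_up−S_dn) = (10.7628−-46.3020)/(119.9328−62.8680) = 1.0000. V = [p*·10.7628 + (1−p*)·-46.3020]/1.06 = -6.2706. B = V − Δ·S = -102.9906.
(0,0): S=78.0000. Δ = (V_up−V_dn)/(S_up−S_dn) = (-6.2706−-52.2906)/(96.7200−50.7000) = 1.0000. V = [p*·-6.2706 + (1−p*)·-52.2906]/1.06 = -19.1609. B = V − Δ·S = -97.1609.
The time-0 hedge costs -19.1609, which is the no-arbitrage price.

(0,0): Delta=1.0000 Bond=-97.1609
(1,0): Delta=1.0000 Bond=-102.9906
(1,1): Delta=1.0000 Bond=-102.9906
V0=-19.1609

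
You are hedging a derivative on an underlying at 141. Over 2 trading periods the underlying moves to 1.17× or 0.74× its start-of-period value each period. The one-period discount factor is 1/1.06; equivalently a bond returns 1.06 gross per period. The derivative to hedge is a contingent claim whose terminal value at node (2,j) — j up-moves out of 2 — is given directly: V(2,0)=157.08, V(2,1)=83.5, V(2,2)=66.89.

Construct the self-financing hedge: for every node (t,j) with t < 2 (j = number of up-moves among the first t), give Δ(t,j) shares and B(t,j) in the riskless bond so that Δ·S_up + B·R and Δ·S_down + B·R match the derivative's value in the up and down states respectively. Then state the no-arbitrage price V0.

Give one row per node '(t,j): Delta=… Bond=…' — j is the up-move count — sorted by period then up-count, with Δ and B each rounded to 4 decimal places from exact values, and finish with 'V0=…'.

(0,0): Delta=-0.4852 Bond=138.8286
(1,0): Delta=-1.6400 Bond=267.6472
(1,1): Delta=-0.2342 Bond=105.7402
V0=70.4132

Risk-neutral probability p* = (R−d)/(u−d) = (1.06−0.74)/(1.17−0.74) = 0.7442.
At expiry t=2: V(2,0)=157.0800, V(2,1)=83.5000, V(2,2)=66.8900
(1,0): S=104.3400. Δ = (V_up−V_dn)/(S_up−S_dn) = (83.5000−157.0800)/(122.0778−77.2116) = -1.6400. V = [p*·83.5000 + (1−p*)·157.0800]/1.06 = 96.5309. B = V − Δ·S = 267.6472.
(1,1): S=164.9700. Δ = (V_up−V_dn)/(S_up−S_dn) = (66.8900−83.5000)/(193.0149−122.0778) = -0.2342. V = [p*·66.8900 + (1−p*)·83.5000]/1.06 = 67.1123. B = V − Δ·S = 105.7402.
(0,0): S=141.0000. Δ = (V_up−V_dn)/(S_up−S_dn) = (67.1123−96.5309)/(164.9700−104.3400) = -0.4852. V = [p*·67.1123 + (1−p*)·96.5309]/1.06 = 70.4132. B = V − Δ·S = 138.8286.
Each (Δ,B) replicates both successor values, so the strategy is self-financing and V0 is arbitrage-free.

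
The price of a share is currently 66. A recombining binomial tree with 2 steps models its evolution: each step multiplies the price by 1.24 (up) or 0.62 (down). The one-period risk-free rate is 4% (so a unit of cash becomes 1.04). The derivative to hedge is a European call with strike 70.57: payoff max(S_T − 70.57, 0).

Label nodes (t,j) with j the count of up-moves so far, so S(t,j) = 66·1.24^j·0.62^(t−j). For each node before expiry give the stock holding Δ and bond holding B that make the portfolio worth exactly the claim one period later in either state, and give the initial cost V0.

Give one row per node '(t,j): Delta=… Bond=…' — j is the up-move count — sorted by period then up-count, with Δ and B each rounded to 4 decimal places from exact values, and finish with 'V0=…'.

(0,0): Delta=0.4921 Bond=-19.3603
(1,0): Delta=0.0000 Bond=0.0000
(1,1): Delta=0.6092 Bond=-29.7227
V0=13.1151

Risk-neutral probability p* = (R−d)/(u−d) = (1.04−0.62)/(1.24−0.62) = 0.6774.
Terminal values V(2,·): V(2,0)=0.0000, V(2,1)=0.0000, V(2,2)=30.9116
  t=1,j=0: stock 40.9200 → up 50.7408 (V=0.0000), down 25.3704 (V=0.0000). Price 0.0000; hedge Δ=0.0000, bond B=0.0000.
  t=1,j=1: stock 81.8400 → up 101.4816 (V=30.9116), down 50.7408 (V=0.0000). Price 20.1347; hedge Δ=0.6092, bond B=-29.7227.
  t=0,j=0: stock 66.0000 → up 81.8400 (V=20.1347), down 40.9200 (V=0.0000). Price 13.1151; hedge Δ=0.4921, bond B=-19.3603.
Root portfolio cost Δ·66+B reproduces V0=13.1151.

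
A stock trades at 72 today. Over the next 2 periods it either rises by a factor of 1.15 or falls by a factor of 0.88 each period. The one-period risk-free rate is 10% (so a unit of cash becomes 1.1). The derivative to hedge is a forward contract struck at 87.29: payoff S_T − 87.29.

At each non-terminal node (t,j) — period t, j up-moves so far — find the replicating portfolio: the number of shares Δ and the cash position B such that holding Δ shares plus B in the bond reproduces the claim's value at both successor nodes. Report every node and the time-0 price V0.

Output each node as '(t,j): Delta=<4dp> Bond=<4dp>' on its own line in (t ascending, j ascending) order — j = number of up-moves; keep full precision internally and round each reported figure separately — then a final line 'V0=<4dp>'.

No-arbitrage ⇒ martingale measure with p* = (R−d)/(u−d) = 0.8148.
Terminal payoffs: V(2,0)=-31.5332, V(2,1)=-14.4260, V(2,2)=7.9300
(1,0): S=63.3600. Δ = (V_up−V_dn)/(S_up−S_dn) = (-14.4260−-31.5332)/(72.8640−55.7568) = 1.0000. V = [p*·-14.4260 + (1−p*)·-31.5332]/1.1 = -15.9945. B = V − Δ·S = -79.3545.
(1,1): S=82.8000. Δ = (V_up−V_dn)/(S_up−S_dn) = (7.9300−-14.4260)/(95.2200−72.8640) = 1.0000. V = [p*·7.9300 + (1−p*)·-14.4260]/1.1 = 3.4455. B = V − Δ·S = -79.3545.
(0,0): S=72.0000. Δ = (V_up−V_dn)/(S_up−S_dn) = (3.4455−-15.9945)/(82.8000−63.3600) = 1.0000. V = [p*·3.4455 + (1−p*)·-15.9945]/1.1 = -0.1405. B = V − Δ·S = -72.1405.
Check: Δ(0,0)·S0 + B(0,0) = -0.1405 = V0.

(0,0): Delta=1.0000 Bond=-72.1405
(1,0): Delta=1.0000 Bond=-79.3545
(1,1): Delta=1.0000 Bond=-79.3545
V0=-0.1405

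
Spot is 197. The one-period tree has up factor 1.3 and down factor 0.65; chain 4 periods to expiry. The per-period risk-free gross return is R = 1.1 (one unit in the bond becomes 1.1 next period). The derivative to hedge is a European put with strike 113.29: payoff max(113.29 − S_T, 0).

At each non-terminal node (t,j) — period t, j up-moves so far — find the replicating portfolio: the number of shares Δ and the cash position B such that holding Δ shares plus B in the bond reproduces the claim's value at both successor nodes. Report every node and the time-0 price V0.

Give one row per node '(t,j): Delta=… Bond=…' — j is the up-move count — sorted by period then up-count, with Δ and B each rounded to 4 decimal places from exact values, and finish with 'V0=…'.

(0,0): Delta=-0.0556 Bond=13.7929
(1,0): Delta=-0.2148 Bond=35.5593
(1,1): Delta=-0.0202 Bond=6.1113
(2,0): Delta=-0.6816 Bond=77.9665
(2,1): Delta=-0.1111 Bond=21.8480
(2,2): Delta=0.0000 Bond=0.0000
(3,0): Delta=-1.0000 Bond=102.9909
(3,1): Delta=-0.6108 Bond=78.1064
(3,2): Delta=0.0000 Bond=0.0000
(3,3): Delta=0.0000 Bond=0.0000
V0=2.8452

Risk-neutral probability p* = (R−d)/(u−d) = (1.1−0.65)/(1.3−0.65) = 0.6923.
Payoff layer (t=4): V(4,0)=78.1243, V(4,1)=42.9585, V(4,2)=0.0000, V(4,3)=0.0000, V(4,4)=0.0000
(3,0): S=54.1011. Δ = (V_up−V_dn)/(S_up−S_dn) = (42.9585−78.1243)/(70.3315−35.1657) = -1.0000. V = [p*·42.9585 + (1−p*)·78.1243]/1.1 = 48.8898. B = V − Δ·S = 102.9909.
(3,1): S=108.2023. Δ = (V_up−V_dn)/(S_up−S_dn) = (0.0000−42.9585)/(140.6629−70.3315) = -0.6108. V = [p*·0.0000 + (1−p*)·42.9585]/1.1 = 12.0164. B = V − Δ·S = 78.1064.
(3,2): S=216.4045. Δ = (V_up−V_dn)/(S_up−S_dn) = (0.0000−0.0000)/(281.3259−140.6629) = 0.0000. V = [p*·0.0000 + (1−p*)·0.0000]/1.1 = 0.0000. B = V − Δ·S = 0.0000.
(3,3): S=432.8090. Δ = (V_up−V_dn)/(S_up−S_dn) = (0.0000−0.0000)/(562.6517−281.3259) = 0.0000. V = [p*·0.0000 + (1−p*)·0.0000]/1.1 = 0.0000. B = V − Δ·S = 0.0000.
(2,0): S=83.2325. Δ = (V_up−V_dn)/(S_up−S_dn) = (12.0164−48.8898)/(108.2023−54.1011) = -0.6816. V = [p*·12.0164 + (1−p*)·48.8898]/1.1 = 21.2382. B = V − Δ·S = 77.9665.
(2,1): S=166.4650. Δ = (V_up−V_dn)/(S_up−S_dn) = (0.0000−12.0164)/(216.4045−108.2023) = -0.1111. V = [p*·0.0000 + (1−p*)·12.0164]/1.1 = 3.3612. B = V − Δ·S = 21.8480.
(2,2): S=332.9300. Δ = (V_up−V_dn)/(S_up−S_dn) = (0.0000−0.0000)/(432.8090−216.4045) = 0.0000. V = [p*·0.0000 + (1−p*)·0.0000]/1.1 = 0.0000. B = V − Δ·S = 0.0000.
(1,0): S=128.0500. Δ = (V_up−V_dn)/(S_up−S_dn) = (3.3612−21.2382)/(166.4650−83.2325) = -0.2148. V = [p*·3.3612 + (1−p*)·21.2382]/1.1 = 8.0562. B = V − Δ·S = 35.5593.
(1,1): S=256.1000. Δ = (V_up−V_dn)/(S_up−S_dn) = (0.0000−3.3612)/(332.9300−166.4650) = -0.0202. V = [p*·0.0000 + (1−p*)·3.3612]/1.1 = 0.9402. B = V − Δ·S = 6.1113.
(0,0): S=197.0000. Δ = (V_up−V_dn)/(S_up−S_dn) = (0.9402−8.0562)/(256.1000−128.0500) = -0.0556. V = [p*·0.9402 + (1−p*)·8.0562]/1.1 = 2.8452. B = V − Δ·S = 13.7929.
Self-financing check: at every node Δ·S+B equals the discounted successor values.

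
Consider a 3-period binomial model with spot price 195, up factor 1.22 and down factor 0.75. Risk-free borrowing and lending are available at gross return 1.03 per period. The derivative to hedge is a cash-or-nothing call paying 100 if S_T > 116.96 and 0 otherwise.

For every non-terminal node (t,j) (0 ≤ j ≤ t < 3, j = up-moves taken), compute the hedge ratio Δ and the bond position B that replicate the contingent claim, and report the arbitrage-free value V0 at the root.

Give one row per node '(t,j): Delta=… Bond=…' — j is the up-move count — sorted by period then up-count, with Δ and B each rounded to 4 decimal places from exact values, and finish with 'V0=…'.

(0,0): Delta=0.1681 Bond=52.6936
(1,0): Delta=0.5710 Bond=-4.6511
(1,1): Delta=0.0000 Bond=94.2596
(2,0): Delta=1.9397 Bond=-154.9267
(2,1): Delta=0.0000 Bond=97.0874
(2,2): Delta=0.0000 Bond=97.0874
V0=85.4683

The replicating-portfolio and risk-neutral prices coincide; use p* = (1.03−0.75)/(1.22−0.75) = 0.5957 for the latter.
Payoff layer (t=3): V(3,0)=0.0000, V(3,1)=100.0000, V(3,2)=100.0000, V(3,3)=100.0000
  t=2,j=0: stock 109.6875 → up 133.8187 (V=100.0000), down 82.2656 (V=0.0000). Price 57.8393; hedge Δ=1.9397, bond B=-154.9267.
  t=2,j=1: stock 178.4250 → up 217.6785 (V=100.0000), down 133.8188 (V=100.0000). Price 97.0874; hedge Δ=0.0000, bond B=97.0874.
  t=2,j=2: stock 290.2380 → up 354.0904 (V=100.0000), down 217.6785 (V=100.0000). Price 97.0874; hedge Δ=0.0000, bond B=97.0874.
  t=1,j=0: stock 146.2500 → up 178.4250 (V=97.0874), down 109.6875 (V=57.8393). Price 78.8555; hedge Δ=0.5710, bond B=-4.6511.
  t=1,j=1: stock 237.9000 → up 290.2380 (V=97.0874), down 178.4250 (V=97.0874). Price 94.2596; hedge Δ=0.0000, bond B=94.2596.
  t=0,j=0: stock 195.0000 → up 237.9000 (V=94.2596), down 146.2500 (V=78.8555). Price 85.4683; hedge Δ=0.1681, bond B=52.6936.
Self-financing check: at every node Δ·S+B equals the discounted successor values.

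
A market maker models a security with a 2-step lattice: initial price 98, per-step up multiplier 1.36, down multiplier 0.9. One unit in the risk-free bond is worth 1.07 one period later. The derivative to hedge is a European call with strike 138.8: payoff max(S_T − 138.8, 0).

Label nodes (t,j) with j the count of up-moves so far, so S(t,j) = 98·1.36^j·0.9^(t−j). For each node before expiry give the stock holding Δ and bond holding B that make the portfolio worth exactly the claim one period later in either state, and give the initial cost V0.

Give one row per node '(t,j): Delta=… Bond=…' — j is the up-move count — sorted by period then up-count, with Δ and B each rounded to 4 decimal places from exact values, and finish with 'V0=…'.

(0,0): Delta=0.3253 Bond=-26.8161
(1,0): Delta=0.0000 Bond=0.0000
(1,1): Delta=0.6926 Bond=-77.6406
V0=5.0653

Under the risk-neutral measure, an up-move has probability p* = (R−d)/(u−d) = 0.3696 and values discount at R = 1.07.
Payoff layer (t=2): V(2,0)=0.0000, V(2,1)=0.0000, V(2,2)=42.4608
  t=1,j=0: stock 88.2000 → up 119.9520 (V=0.0000), down 79.3800 (V=0.0000). Price 0.0000; hedge Δ=0.0000, bond B=0.0000.
  t=1,j=1: stock 133.2800 → up 181.2608 (V=42.4608), down 119.9520 (V=0.0000). Price 14.6655; hedge Δ=0.6926, bond B=-77.6406.
  t=0,j=0: stock 98.0000 → up 133.2800 (V=14.6655), down 88.2000 (V=0.0000). Price 5.0653; hedge Δ=0.3253, bond B=-26.8161.
Each (Δ,B) replicates both successor values, so the strategy is self-financing and V0 is arbitrage-free.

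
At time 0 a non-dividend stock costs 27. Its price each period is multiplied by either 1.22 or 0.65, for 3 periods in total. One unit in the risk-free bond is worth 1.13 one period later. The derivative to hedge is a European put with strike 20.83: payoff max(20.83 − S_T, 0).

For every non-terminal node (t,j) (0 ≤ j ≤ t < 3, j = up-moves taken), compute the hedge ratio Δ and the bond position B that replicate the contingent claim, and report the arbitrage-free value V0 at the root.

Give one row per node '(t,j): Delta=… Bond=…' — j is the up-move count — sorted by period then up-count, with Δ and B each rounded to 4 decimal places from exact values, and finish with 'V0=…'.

Under the risk-neutral measure, an up-move has probability p* = (R−d)/(u−d) = 0.8421 and values discount at R = 1.13.
At expiry t=3: V(3,0)=13.4151, V(3,1)=6.9128, V(3,2)=0.0000, V(3,3)=0.0000
Node (2,0) S=11.4075: V=(p*·6.9128+(1−p*)·13.4151)/1.13=7.0261; Δ=(6.9128−13.4151)/(13.9172−7.4149)=-1.0000; B=V−Δ·S=18.4336
Node (2,1) S=21.4110: V=(p*·0.0000+(1−p*)·6.9128)/1.13=0.9659; Δ=(0.0000−6.9128)/(26.1214−13.9171)=-0.5664; B=V−Δ·S=13.0937
Node (2,2) S=40.1868: V=(p*·0.0000+(1−p*)·0.0000)/1.13=0.0000; Δ=(0.0000−0.0000)/(49.0279−26.1214)=0.0000; B=V−Δ·S=0.0000
Node (1,0) S=17.5500: V=(p*·0.9659+(1−p*)·7.0261)/1.13=1.7016; Δ=(0.9659−7.0261)/(21.4110−11.4075)=-0.6058; B=V−Δ·S=12.3335
Node (1,1) S=32.9400: V=(p*·0.0000+(1−p*)·0.9659)/1.13=0.1350; Δ=(0.0000−0.9659)/(40.1868−21.4110)=-0.0514; B=V−Δ·S=1.8296
Node (0,0) S=27.0000: V=(p*·0.1350+(1−p*)·1.7016)/1.13=0.3383; Δ=(0.1350−1.7016)/(32.9400−17.5500)=-0.1018; B=V−Δ·S=3.0868
Each (Δ,B) replicates both successor values, so the strategy is self-financing and V0 is arbitrage-free.

(0,0): Delta=-0.1018 Bond=3.0868
(1,0): Delta=-0.6058 Bond=12.3335
(1,1): Delta=-0.0514 Bond=1.8296
(2,0): Delta=-1.0000 Bond=18.4336
(2,1): Delta=-0.5664 Bond=13.0937
(2,2): Delta=0.0000 Bond=0.0000
V0=0.3383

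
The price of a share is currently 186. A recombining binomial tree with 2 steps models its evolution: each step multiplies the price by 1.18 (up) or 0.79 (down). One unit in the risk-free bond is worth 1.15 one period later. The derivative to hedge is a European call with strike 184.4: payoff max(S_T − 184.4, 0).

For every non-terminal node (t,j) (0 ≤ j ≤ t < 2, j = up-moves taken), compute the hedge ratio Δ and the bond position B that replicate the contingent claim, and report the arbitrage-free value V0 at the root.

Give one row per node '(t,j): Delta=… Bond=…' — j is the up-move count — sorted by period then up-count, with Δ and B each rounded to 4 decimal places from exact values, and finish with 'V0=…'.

(0,0): Delta=0.8253 Bond=-105.4543
(1,0): Delta=0.0000 Bond=0.0000
(1,1): Delta=0.8714 Bond=-131.3785
V0=48.0551

Under the risk-neutral measure, an up-move has probability p* = (R−d)/(u−d) = 0.9231 and values discount at R = 1.15.
Payoff layer (t=2): V(2,0)=0.0000, V(2,1)=0.0000, V(2,2)=74.5864
(1,0): S=146.9400. Δ = (V_up−V_dn)/(S_up−S_dn) = (0.0000−0.0000)/(173.3892−116.0826) = 0.0000. V = [p*·0.0000 + (1−p*)·0.0000]/1.15 = 0.0000. B = V − Δ·S = 0.0000.
(1,1): S=219.4800. Δ = (V_up−V_dn)/(S_up−S_dn) = (74.5864−0.0000)/(258.9864−173.3892) = 0.8714. V = [p*·74.5864 + (1−p*)·0.0000]/1.15 = 59.8687. B = V − Δ·S = -131.3785.
(0,0): S=186.0000. Δ = (V_up−V_dn)/(S_up−S_dn) = (59.8687−0.0000)/(219.4800−146.9400) = 0.8253. V = [p*·59.8687 + (1−p*)·0.0000]/1.15 = 48.0551. B = V − Δ·S = -105.4543.
Each (Δ,B) replicates both successor values, so the strategy is self-financing and V0 is arbitrage-free.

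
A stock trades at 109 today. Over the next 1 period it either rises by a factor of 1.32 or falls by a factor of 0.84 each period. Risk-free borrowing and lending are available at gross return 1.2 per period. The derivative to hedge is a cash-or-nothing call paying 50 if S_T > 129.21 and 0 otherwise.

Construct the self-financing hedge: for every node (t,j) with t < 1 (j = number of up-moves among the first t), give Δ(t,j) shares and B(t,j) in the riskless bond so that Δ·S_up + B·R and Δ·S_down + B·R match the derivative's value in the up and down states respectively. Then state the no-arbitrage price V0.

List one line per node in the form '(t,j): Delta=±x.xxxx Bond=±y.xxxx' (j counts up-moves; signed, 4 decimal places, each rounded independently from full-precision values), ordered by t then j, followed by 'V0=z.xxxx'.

The replicating-portfolio and risk-neutral prices coincide; use p* = (1.2−0.84)/(1.32−0.84) = 0.7500 for the latter.
At expiry t=1: V(1,0)=0.0000, V(1,1)=50.0000
Node (0,0) S=109.0000: V=(p*·50.0000+(1−p*)·0.0000)/1.2=31.2500; Δ=(50.0000−0.0000)/(143.8800−91.5600)=0.9557; B=V−Δ·S=-72.9167
Each (Δ,B) replicates both successor values, so the strategy is self-financing and V0 is arbitrage-free.

(0,0): Delta=0.9557 Bond=-72.9167
V0=31.2500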